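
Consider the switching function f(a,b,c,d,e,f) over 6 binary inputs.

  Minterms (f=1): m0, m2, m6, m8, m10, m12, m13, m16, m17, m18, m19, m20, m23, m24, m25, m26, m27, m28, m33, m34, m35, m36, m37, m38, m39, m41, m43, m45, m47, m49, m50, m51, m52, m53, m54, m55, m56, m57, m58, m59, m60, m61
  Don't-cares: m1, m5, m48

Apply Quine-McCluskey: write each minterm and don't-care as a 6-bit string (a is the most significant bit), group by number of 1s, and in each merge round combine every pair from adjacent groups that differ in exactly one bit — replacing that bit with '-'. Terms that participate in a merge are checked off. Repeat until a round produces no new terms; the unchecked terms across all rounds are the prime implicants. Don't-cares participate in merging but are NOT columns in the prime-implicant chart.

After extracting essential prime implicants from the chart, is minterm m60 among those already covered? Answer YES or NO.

[col 0] 000000*, 000001*, 000010*, 000101*, 000110*, 001000*, 001010*, 001100*, 001101*, 010000*, 010001*, 010010*, 010011*, 010100*, 010111*, 011000*, 011001*, 011010*, 011011*, 011100*, 100001*, 100010*, 100011*, 100100*, 100101*, 100110*, 100111*, 101001*, 101011*, 101101*, 101111*, 110000*, 110001*, 110010*, 110011*, 110100*, 110101*, 110110*, 110111*, 111000*, 111001*, 111010*, 111011*, 111100*, 111101*
[col 1] -00001*, -00010*, -00101*, -00110*, -01101*, -10000*, -10001*, -10010*, -10011*, -10100*, -10111*, -11000*, -11001*, -11010*, -11011*, -11100*, 0-0000*, 0-0001*, 0-0010*, 0-1000*, 0-1010*, 0-1100*, 00-000*, 00-010*, 00-101*, 000-01*, 000-10*, 0000-0*, 00000-*, 001-00*, 0010-0*, 00110-, 01-000*, 01-001*, 01-010*, 01-011*, 01-100*, 010-00*, 010-11*, 0100-0*, 0100-1*, 01000-*, 01001-*, 011-00*, 0110-0*, 0110-1*, 01100-*, 01101-*, 1-0001*, 1-0010*, 1-0011*, 1-0100*, 1-0101*, 1-0110*, 1-0111*, 1-1001*, 1-1011*, 1-1101*, 10-001*, 10-011*, 10-101*, 10-111*, 100-01*, 100-10*, 100-11*, 1000-1*, 10001-*, 1001-0*, 1001-1*, 10010-*, 10011-*, 101-01*, 101-11*, 1010-1*, 1011-1*, 11-000*, 11-001*, 11-010*, 11-011*, 11-100*, 11-101*, 110-00*, 110-01*, 110-10*, 110-11*, 1100-0*, 1100-1*, 11000-*, 11001-*, 1101-0*, 1101-1*, 11010-*, 11011-*, 111-00*, 111-01*, 1110-0*, 1110-1*, 11100-*, 11101-*, 11110-*
[col 2] --0001, --0010, -0-101, -00-01, -00-10, -1-000*, -1-001*, -1-010*, -1-011*, -1-100*, -10-00*, -10-11, -100-0*, -100-1*, -1000-*, -1001-*, -11-00*, -110-0*, -110-1*, -1100-*, -1101-*, 0--000*, 0--010*, 0-00-0*, 0-000-, 0-1-00, 0-10-0*, 00-0-0*, 01--00*, 01-0-0*, 01-0-1*, 01-00-*, 01-01-*, 0100--*, 0110--*, 1--001*, 1--011*, 1--101*, 1-0-01*, 1-0-10*, 1-0-11*, 1-00-1*, 1-001-*, 1-01-0*, 1-01-1*, 1-010-*, 1-011-*, 1-1-01*, 1-10-1*, 10--01*, 10--11*, 10-0-1*, 10-1-1*, 100--1*, 100-1-*, 1001--*, 101--1*, 11--00*, 11--01*, 11-0-0*, 11-0-1*, 11-00-*, 11-01-*, 11-10-*, 110--0*, 110--1*, 110-0-*, 110-1-*, 1100--*, 1101--*, 111-0-*, 1110--*
[col 3] -1--00, -1-0-0*, -1-0-1*, -1-00-*, -1-01-*, -100--*, -110--*, 0--0-0, 01-0--*, 1---01, 1--0-1, 1-0--1, 1-0-1-, 1-01--, 10---1, 11--0-, 11-0--*, 110---
[col 4] -1-0--
Prime implicants: --0001, --0010, -0-101, -00-01, -00-10, -1--00, -1-0--, -10-11, 0--0-0, 0-000-, 0-1-00, 00110-, 1---01, 1--0-1, 1-0--1, 1-0-1-, 1-01--, 10---1, 11--0-, 110---
PI chart (minterm → PIs covering it):
  0 | 0--0-0,0-000-
  2 | --0010,-00-10,0--0-0
  6 | -00-10  (sole → essential)
  8 | 0--0-0,0-1-00
  10 | 0--0-0  (sole → essential)
  12 | 0-1-00,00110-
  13 | -0-101,00110-
  16 | -1--00,-1-0--,0--0-0,0-000-
  17 | --0001,-1-0--,0-000-
  18 | --0010,-1-0--,0--0-0
  19 | -1-0--,-10-11
  20 | -1--00  (sole → essential)
  23 | -10-11  (sole → essential)
  24 | -1--00,-1-0--,0--0-0,0-1-00
  25 | -1-0--  (sole → essential)
  26 | -1-0--,0--0-0
  27 | -1-0--  (sole → essential)
  28 | -1--00,0-1-00
  33 | --0001,-00-01,1---01,1--0-1,1-0--1,10---1
  34 | --0010,-00-10,1-0-1-
  35 | 1--0-1,1-0--1,1-0-1-,10---1
  36 | 1-01--  (sole → essential)
  37 | -0-101,-00-01,1---01,1-0--1,1-01--,10---1
  38 | -00-10,1-0-1-,1-01--
  39 | 1-0--1,1-0-1-,1-01--,10---1
  41 | 1---01,1--0-1,10---1
  43 | 1--0-1,10---1
  45 | -0-101,1---01,10---1
  47 | 10---1  (sole → essential)
  49 | --0001,-1-0--,1---01,1--0-1,1-0--1,11--0-,110---
  50 | --0010,-1-0--,1-0-1-,110---
  51 | -1-0--,-10-11,1--0-1,1-0--1,1-0-1-,110---
  52 | -1--00,1-01--,11--0-,110---
  53 | 1---01,1-0--1,1-01--,11--0-,110---
  54 | 1-0-1-,1-01--,110---
  55 | -10-11,1-0--1,1-0-1-,1-01--,110---
  56 | -1--00,-1-0--,11--0-
  57 | -1-0--,1---01,1--0-1,11--0-
  58 | -1-0--  (sole → essential)
  59 | -1-0--,1--0-1
  60 | -1--00,11--0-
  61 | 1---01,11--0-
Essential prime implicants: -00-10, -1--00, -1-0--, -10-11, 0--0-0, 1-01--, 10---1

YES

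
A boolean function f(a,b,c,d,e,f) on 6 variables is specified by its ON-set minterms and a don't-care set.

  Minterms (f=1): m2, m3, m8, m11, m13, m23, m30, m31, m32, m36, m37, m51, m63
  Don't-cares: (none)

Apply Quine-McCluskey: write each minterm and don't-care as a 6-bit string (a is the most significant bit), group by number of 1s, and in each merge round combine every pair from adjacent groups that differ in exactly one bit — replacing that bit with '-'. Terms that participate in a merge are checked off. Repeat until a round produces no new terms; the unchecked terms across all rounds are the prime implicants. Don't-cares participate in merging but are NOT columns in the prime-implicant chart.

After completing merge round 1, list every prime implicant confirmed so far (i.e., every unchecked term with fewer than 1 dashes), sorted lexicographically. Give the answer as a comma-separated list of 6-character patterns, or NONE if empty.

Round 0: 000010✓ 000011✓ 001000 001011✓ 001101 010111✓ 011110✓ 011111✓ 100000✓ 100100✓ 100101✓ 110011 111111✓
Round 1: -11111 00-011 00001- 01-111 01111- 100-00 10010-
PIs = {-11111, 00-011, 00001-, 001000, 001101, 01-111, 01111-, 100-00, 10010-, 110011}

001000, 001101, 110011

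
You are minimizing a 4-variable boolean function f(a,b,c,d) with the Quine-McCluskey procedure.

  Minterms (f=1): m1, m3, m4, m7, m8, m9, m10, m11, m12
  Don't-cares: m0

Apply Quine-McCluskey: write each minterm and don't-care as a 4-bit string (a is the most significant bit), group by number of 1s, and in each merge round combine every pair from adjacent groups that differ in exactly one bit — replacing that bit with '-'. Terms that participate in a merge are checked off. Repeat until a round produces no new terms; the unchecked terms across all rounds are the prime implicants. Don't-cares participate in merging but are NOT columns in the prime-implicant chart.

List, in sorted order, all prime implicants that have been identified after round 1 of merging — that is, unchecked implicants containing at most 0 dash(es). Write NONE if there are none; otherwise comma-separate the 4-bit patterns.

NONE

Round 0: 0000✓ 0001✓ 0011✓ 0100✓ 0111✓ 1000✓ 1001✓ 1010✓ 1011✓ 1100✓
Round 1: -000✓ -001✓ -011✓ -100✓ 0-00✓ 0-11 00-1✓ 000-✓ 1-00✓ 10-0✓ 10-1✓ 100-✓ 101-✓
Round 2: --00 -0-1 -00- 10--
PIs = {--00, -0-1, -00-, 0-11, 10--}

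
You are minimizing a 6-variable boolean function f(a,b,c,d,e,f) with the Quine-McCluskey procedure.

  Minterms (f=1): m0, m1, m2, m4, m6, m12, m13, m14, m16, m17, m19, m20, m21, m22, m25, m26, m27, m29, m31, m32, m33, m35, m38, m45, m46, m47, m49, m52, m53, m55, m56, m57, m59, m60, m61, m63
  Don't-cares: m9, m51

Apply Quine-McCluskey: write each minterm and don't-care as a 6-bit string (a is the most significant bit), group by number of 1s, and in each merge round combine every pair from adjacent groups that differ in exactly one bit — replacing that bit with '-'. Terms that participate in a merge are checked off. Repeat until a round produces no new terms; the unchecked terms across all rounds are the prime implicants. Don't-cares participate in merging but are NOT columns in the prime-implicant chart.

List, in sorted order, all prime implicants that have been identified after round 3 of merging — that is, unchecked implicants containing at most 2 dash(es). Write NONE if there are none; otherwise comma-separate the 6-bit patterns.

--0001, --1101, -0-110, -0000-, -1010-, 0--001, 0-0-00, 0-000-, 0-01-0, 0-1-01, 00-1-0, 000--0, 00110-, 010-0-, 01101-, 1-00-1, 1-11-1, 10111-, 11-10-, 111-0-

Round 0: 000000✓ 000001✓ 000010✓ 000100✓ 000110✓ 001001✓ 001100✓ 001101✓ 001110✓ 010000✓ 010001✓ 010011✓ 010100✓ 010101✓ 010110✓ 011001✓ 011010✓ 011011✓ 011101✓ 011111✓ 100000✓ 100001✓ 100011✓ 100110✓ 101101✓ 101110✓ 101111✓ 110001✓ 110011✓ 110100✓ 110101✓ 110111✓ 111000✓ 111001✓ 111011✓ 111100✓ 111101✓ 111111✓
Round 1: -00000✓ -00001✓ -00110✓ -01101✓ -01110✓ -10001✓ -10011✓ -10100✓ -10101✓ -11001✓ -11011✓ -11101✓ -11111✓ 0-0000✓ 0-0001✓ 0-0100✓ 0-0110✓ 0-1001✓ 0-1101✓ 00-001✓ 00-100✓ 00-110✓ 000-00✓ 000-10✓ 0000-0✓ 00000-✓ 0001-0✓ 001-01✓ 0011-0✓ 00110- 01-001✓ 01-011✓ 01-101✓ 010-00✓ 010-01✓ 0100-1✓ 01000-✓ 0101-0✓ 01010-✓ 011-01✓ 011-11✓ 0110-1✓ 01101- 0111-1✓ 1-0001✓ 1-0011✓ 1-1101✓ 1-1111✓ 10-110✓ 1000-1✓ 10000-✓ 1011-1✓ 10111- 11-001✓ 11-011✓ 11-100✓ 11-101✓ 11-111✓ 110-01✓ 110-11✓ 1100-1✓ 1101-1✓ 11010-✓ 111-00✓ 111-01✓ 111-11✓ 1110-1✓ 11100-✓ 1111-1✓ 11110-✓
Round 2: --0001 --1101 -0-110 -0000- -1-001✓ -1-011✓ -1-101✓ -10-01✓ -100-1✓ -1010- -11-01✓ -11-11✓ -110-1✓ -111-1✓ 0--001 0-0-00 0-000- 0-01-0 0-1-01 00-1-0 000--0 01--01✓ 01-0-1✓ 010-0- 011--1✓ 1-00-1 1-11-1 11--01✓ 11--11✓ 11-0-1✓ 11-1-1✓ 11-10- 110--1✓ 111--1✓ 111-0-
Round 3: -1--01 -1-0-1 -11--1 11---1
PIs = {--0001, --1101, -0-110, -0000-, -1--01, -1-0-1, -1010-, -11--1, 0--001, 0-0-00, 0-000-, 0-01-0, 0-1-01, 00-1-0, 000--0, 00110-, 010-0-, 01101-, 1-00-1, 1-11-1, 10111-, 11---1, 11-10-, 111-0-}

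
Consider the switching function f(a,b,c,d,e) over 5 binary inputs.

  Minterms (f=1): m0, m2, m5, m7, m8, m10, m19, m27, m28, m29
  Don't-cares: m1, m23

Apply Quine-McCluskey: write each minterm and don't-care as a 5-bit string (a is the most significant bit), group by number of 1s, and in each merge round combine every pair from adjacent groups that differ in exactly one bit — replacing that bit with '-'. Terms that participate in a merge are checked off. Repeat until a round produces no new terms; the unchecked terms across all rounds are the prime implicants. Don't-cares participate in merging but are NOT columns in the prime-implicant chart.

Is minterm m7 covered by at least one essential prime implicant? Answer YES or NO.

[col 0] 00000*, 00001*, 00010*, 00101*, 00111*, 01000*, 01010*, 10011*, 10111*, 11011*, 11100*, 11101*
[col 1] -0111, 0-000*, 0-010*, 00-01, 000-0*, 0000-, 001-1, 010-0*, 1-011, 10-11, 1110-
[col 2] 0-0-0
Prime implicants: -0111, 0-0-0, 00-01, 0000-, 001-1, 1-011, 10-11, 1110-
PI chart (minterm → PIs covering it):
  0 | 0-0-0,0000-
  2 | 0-0-0  (sole → essential)
  5 | 00-01,001-1
  7 | -0111,001-1
  8 | 0-0-0  (sole → essential)
  10 | 0-0-0  (sole → essential)
  19 | 1-011,10-11
  27 | 1-011  (sole → essential)
  28 | 1110-  (sole → essential)
  29 | 1110-  (sole → essential)
Essential prime implicants: 0-0-0, 1-011, 1110-

NO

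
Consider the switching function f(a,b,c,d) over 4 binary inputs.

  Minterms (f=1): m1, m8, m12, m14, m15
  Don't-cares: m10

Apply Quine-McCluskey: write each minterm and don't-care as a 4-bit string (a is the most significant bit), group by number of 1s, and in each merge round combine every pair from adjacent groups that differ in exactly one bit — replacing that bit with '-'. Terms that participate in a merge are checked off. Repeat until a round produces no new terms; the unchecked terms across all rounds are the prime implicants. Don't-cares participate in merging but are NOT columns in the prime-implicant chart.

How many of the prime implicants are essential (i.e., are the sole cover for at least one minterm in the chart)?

Round 0: 0001 1000✓ 1010✓ 1100✓ 1110✓ 1111✓
Round 1: 1-00✓ 1-10✓ 10-0✓ 11-0✓ 111-
Round 2: 1--0
PIs = {0001, 1--0, 111-}
Coverage chart:
  m1: 0001 ←essential
  m8: 1--0 ←essential
  m12: 1--0 ←essential
  m14: 1--0,111-
  m15: 111- ←essential
Essential: 0001, 1--0, 111-

3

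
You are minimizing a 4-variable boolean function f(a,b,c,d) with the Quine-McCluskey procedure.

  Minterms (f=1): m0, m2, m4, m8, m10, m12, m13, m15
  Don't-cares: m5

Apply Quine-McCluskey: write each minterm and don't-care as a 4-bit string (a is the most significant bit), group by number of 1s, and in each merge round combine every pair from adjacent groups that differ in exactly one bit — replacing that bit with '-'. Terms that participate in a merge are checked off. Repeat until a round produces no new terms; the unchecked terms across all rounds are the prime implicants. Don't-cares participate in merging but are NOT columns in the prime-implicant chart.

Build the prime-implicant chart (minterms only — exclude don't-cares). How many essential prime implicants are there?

2

[col 0] 0000*, 0010*, 0100*, 0101*, 1000*, 1010*, 1100*, 1101*, 1111*
[col 1] -000*, -010*, -100*, -101*, 0-00*, 00-0*, 010-*, 1-00*, 10-0*, 11-1, 110-*
[col 2] --00, -0-0, -10-
Prime implicants: --00, -0-0, -10-, 11-1
PI chart (minterm → PIs covering it):
  0 | --00,-0-0
  2 | -0-0  (sole → essential)
  4 | --00,-10-
  8 | --00,-0-0
  10 | -0-0  (sole → essential)
  12 | --00,-10-
  13 | -10-,11-1
  15 | 11-1  (sole → essential)
Essential prime implicants: -0-0, 11-1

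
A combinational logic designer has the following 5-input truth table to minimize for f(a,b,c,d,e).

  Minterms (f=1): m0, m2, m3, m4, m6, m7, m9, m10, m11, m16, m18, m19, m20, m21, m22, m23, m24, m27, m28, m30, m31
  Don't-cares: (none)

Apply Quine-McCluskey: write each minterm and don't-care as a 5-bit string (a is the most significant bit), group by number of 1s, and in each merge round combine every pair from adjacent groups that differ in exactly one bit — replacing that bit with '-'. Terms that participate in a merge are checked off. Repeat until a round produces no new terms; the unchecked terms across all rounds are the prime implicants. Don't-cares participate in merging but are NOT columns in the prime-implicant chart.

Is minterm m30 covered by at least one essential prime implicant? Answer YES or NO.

Round 0: 00000✓ 00010✓ 00011✓ 00100✓ 00110✓ 00111✓ 01001✓ 01010✓ 01011✓ 10000✓ 10010✓ 10011✓ 10100✓ 10101✓ 10110✓ 10111✓ 11000✓ 11011✓ 11100✓ 11110✓ 11111✓
Round 1: -0000✓ -0010✓ -0011✓ -0100✓ -0110✓ -0111✓ -1011✓ 0-010✓ 0-011✓ 00-00✓ 00-10✓ 00-11✓ 000-0✓ 0001-✓ 001-0✓ 0011-✓ 010-1 0101-✓ 1-000✓ 1-011✓ 1-100✓ 1-110✓ 1-111✓ 10-00✓ 10-10✓ 10-11✓ 100-0✓ 1001-✓ 101-0✓ 101-1✓ 1010-✓ 1011-✓ 11-00✓ 11-11✓ 111-0✓ 1111-✓
Round 2: --011 -0-00✓ -0-10✓ -0-11✓ -00-0✓ -001-✓ -01-0✓ -011-✓ 0-01- 00--0✓ 00-1-✓ 1--00 1--11 1-1-0 1-11- 10--0✓ 10-1-✓ 101--
Round 3: -0--0 -0-1-
PIs = {--011, -0--0, -0-1-, 0-01-, 010-1, 1--00, 1--11, 1-1-0, 1-11-, 101--}
Coverage chart:
  m0: -0--0 ←essential
  m2: -0--0,-0-1-,0-01-
  m3: --011,-0-1-,0-01-
  m4: -0--0 ←essential
  m6: -0--0,-0-1-
  m7: -0-1- ←essential
  m9: 010-1 ←essential
  m10: 0-01- ←essential
  m11: --011,0-01-,010-1
  m16: -0--0,1--00
  m18: -0--0,-0-1-
  m19: --011,-0-1-,1--11
  m20: -0--0,1--00,1-1-0,101--
  m21: 101-- ←essential
  m22: -0--0,-0-1-,1-1-0,1-11-,101--
  m23: -0-1-,1--11,1-11-,101--
  m24: 1--00 ←essential
  m27: --011,1--11
  m28: 1--00,1-1-0
  m30: 1-1-0,1-11-
  m31: 1--11,1-11-
Essential: -0--0, -0-1-, 0-01-, 010-1, 1--00, 101--

NO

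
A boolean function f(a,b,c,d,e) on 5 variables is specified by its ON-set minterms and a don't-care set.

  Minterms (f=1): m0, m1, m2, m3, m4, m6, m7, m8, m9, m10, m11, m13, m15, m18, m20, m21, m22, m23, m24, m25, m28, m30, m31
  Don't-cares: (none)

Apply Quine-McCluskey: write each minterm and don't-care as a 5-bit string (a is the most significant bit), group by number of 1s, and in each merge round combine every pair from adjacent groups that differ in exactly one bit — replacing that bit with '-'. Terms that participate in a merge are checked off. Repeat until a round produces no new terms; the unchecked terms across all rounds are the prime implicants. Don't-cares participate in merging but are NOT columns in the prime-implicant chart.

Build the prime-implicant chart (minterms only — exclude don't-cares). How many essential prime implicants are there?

5

[col 0] 00000*, 00001*, 00010*, 00011*, 00100*, 00110*, 00111*, 01000*, 01001*, 01010*, 01011*, 01101*, 01111*, 10010*, 10100*, 10101*, 10110*, 10111*, 11000*, 11001*, 11100*, 11110*, 11111*
[col 1] -0010*, -0100*, -0110*, -0111*, -1000*, -1001*, -1111*, 0-000*, 0-001*, 0-010*, 0-011*, 0-111*, 00-00*, 00-10*, 00-11*, 000-0*, 000-1*, 0000-*, 0001-*, 001-0*, 0011-*, 01-01*, 01-11*, 010-0*, 010-1*, 0100-*, 0101-*, 011-1*, 1-100*, 1-110*, 1-111*, 10-10*, 101-0*, 101-1*, 1010-*, 1011-*, 11-00, 1100-*, 111-0*, 1111-*
[col 2] --111, -0-10, -01-0, -011-, -100-, 0--11, 0-0-0*, 0-0-1*, 0-00-*, 0-01-*, 00--0, 00-1-, 000--*, 01--1, 010--*, 1-1-0, 1-11-, 101--
[col 3] 0-0--
Prime implicants: --111, -0-10, -01-0, -011-, -100-, 0--11, 0-0--, 00--0, 00-1-, 01--1, 1-1-0, 1-11-, 101--, 11-00
PI chart (minterm → PIs covering it):
  0 | 0-0--,00--0
  1 | 0-0--  (sole → essential)
  2 | -0-10,0-0--,00--0,00-1-
  3 | 0--11,0-0--,00-1-
  4 | -01-0,00--0
  6 | -0-10,-01-0,-011-,00--0,00-1-
  7 | --111,-011-,0--11,00-1-
  8 | -100-,0-0--
  9 | -100-,0-0--,01--1
  10 | 0-0--  (sole → essential)
  11 | 0--11,0-0--,01--1
  13 | 01--1  (sole → essential)
  15 | --111,0--11,01--1
  18 | -0-10  (sole → essential)
  20 | -01-0,1-1-0,101--
  21 | 101--  (sole → essential)
  22 | -0-10,-01-0,-011-,1-1-0,1-11-,101--
  23 | --111,-011-,1-11-,101--
  24 | -100-,11-00
  25 | -100-  (sole → essential)
  28 | 1-1-0,11-00
  30 | 1-1-0,1-11-
  31 | --111,1-11-
Essential prime implicants: -0-10, -100-, 0-0--, 01--1, 101--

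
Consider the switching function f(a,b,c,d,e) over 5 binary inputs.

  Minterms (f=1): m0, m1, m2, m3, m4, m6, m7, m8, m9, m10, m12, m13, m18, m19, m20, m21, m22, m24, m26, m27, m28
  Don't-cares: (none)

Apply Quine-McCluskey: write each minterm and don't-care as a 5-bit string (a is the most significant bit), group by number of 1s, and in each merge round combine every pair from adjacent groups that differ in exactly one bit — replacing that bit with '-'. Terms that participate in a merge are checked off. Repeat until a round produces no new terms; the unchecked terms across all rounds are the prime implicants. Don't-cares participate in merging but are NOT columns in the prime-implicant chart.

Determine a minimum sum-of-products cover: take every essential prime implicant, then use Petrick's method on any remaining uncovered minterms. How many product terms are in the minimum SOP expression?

8

size-2^0 implicants → 00000(✓)  00001(✓)  00010(✓)  00011(✓)  00100(✓)  00110(✓)  00111(✓)  01000(✓)  01001(✓)  01010(✓)  01100(✓)  01101(✓)  10010(✓)  10011(✓)  10100(✓)  10101(✓)  10110(✓)  11000(✓)  11010(✓)  11011(✓)  11100(✓)
size-2^1 implicants → -0010(✓)  -0011(✓)  -0100(✓)  -0110(✓)  -1000(✓)  -1010(✓)  -1100(✓)  0-000(✓)  0-001(✓)  0-010(✓)  0-100(✓)  00-00(✓)  00-10(✓)  00-11(✓)  000-0(✓)  000-1(✓)  0000-(✓)  0001-(✓)  001-0(✓)  0011-(✓)  01-00(✓)  01-01(✓)  010-0(✓)  0100-(✓)  0110-(✓)  1-010(✓)  1-011(✓)  1-100(✓)  10-10(✓)  1001-(✓)  101-0(✓)  1010-  11-00(✓)  110-0(✓)  1101-(✓)
size-2^2 implicants → --010  --100  -0-10  -001-  -01-0  -1-00  -10-0  0--00  0-0-0  0-00-  00--0  00-1-  000--  01-0-  1-01-
Unchecked terms (primes): --010, --100, -0-10, -001-, -01-0, -1-00, -10-0, 0--00, 0-0-0, 0-00-, 00--0, 00-1-, 000--, 01-0-, 1-01-, 1010-
Minterm coverage:
  m0 ⊆ 0--00,0-0-0,0-00-,00--0,000--
  m1 ⊆ 0-00-,000--
  m2 ⊆ --010,-0-10,-001-,0-0-0,00--0,00-1-,000--
  m3 ⊆ -001-,00-1-,000--
  m4 ⊆ --100,-01-0,0--00,00--0
  m6 ⊆ -0-10,-01-0,00--0,00-1-
  m7 ⊆ 00-1- [E]
  m8 ⊆ -1-00,-10-0,0--00,0-0-0,0-00-,01-0-
  m9 ⊆ 0-00-,01-0-
  m10 ⊆ --010,-10-0,0-0-0
  m12 ⊆ --100,-1-00,0--00,01-0-
  m13 ⊆ 01-0- [E]
  m18 ⊆ --010,-0-10,-001-,1-01-
  m19 ⊆ -001-,1-01-
  m20 ⊆ --100,-01-0,1010-
  m21 ⊆ 1010- [E]
  m22 ⊆ -0-10,-01-0
  m24 ⊆ -1-00,-10-0
  m26 ⊆ --010,-10-0,1-01-
  m27 ⊆ 1-01- [E]
  m28 ⊆ --100,-1-00
E = {00-1-, 01-0-, 1-01-, 1010-}
Petrick residual → --010, -01-0, -1-00, 0-00-
Cover = c'de' + b'ce' + bd'e' + a'c'd' + a'b'd + a'bd' + ac'd + ab'cd'  |cover|=8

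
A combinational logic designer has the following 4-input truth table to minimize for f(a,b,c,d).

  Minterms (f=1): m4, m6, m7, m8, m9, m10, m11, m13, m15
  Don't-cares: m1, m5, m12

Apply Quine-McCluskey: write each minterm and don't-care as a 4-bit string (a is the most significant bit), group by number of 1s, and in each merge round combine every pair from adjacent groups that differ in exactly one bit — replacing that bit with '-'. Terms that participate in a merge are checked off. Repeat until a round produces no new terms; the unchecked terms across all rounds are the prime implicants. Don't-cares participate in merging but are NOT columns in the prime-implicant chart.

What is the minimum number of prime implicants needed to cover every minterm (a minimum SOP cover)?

Round 0: 0001✓ 0100✓ 0101✓ 0110✓ 0111✓ 1000✓ 1001✓ 1010✓ 1011✓ 1100✓ 1101✓ 1111✓
Round 1: -001✓ -100✓ -101✓ -111✓ 0-01✓ 01-0✓ 01-1✓ 010-✓ 011-✓ 1-00✓ 1-01✓ 1-11✓ 10-0✓ 10-1✓ 100-✓ 101-✓ 11-1✓ 110-✓
Round 2: --01 -1-1 -10- 01-- 1--1 1-0- 10--
PIs = {--01, -1-1, -10-, 01--, 1--1, 1-0-, 10--}
Coverage chart:
  m4: -10-,01--
  m6: 01-- ←essential
  m7: -1-1,01--
  m8: 1-0-,10--
  m9: --01,1--1,1-0-,10--
  m10: 10-- ←essential
  m11: 1--1,10--
  m13: --01,-1-1,-10-,1--1,1-0-
  m15: -1-1,1--1
Essential: 01--, 10--
Petrick residual → -1-1
Min cover (3 terms): bd + a'b + ab'

3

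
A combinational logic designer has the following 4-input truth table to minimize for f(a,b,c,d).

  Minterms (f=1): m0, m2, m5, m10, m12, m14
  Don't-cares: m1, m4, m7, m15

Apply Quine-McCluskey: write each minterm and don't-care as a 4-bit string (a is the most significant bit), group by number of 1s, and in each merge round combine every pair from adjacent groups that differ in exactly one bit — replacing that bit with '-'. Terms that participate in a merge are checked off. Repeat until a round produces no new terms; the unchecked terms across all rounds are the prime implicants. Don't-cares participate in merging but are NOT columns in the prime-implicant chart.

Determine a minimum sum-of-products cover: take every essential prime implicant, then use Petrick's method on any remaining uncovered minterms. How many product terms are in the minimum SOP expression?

3

Round 0: 0000✓ 0001✓ 0010✓ 0100✓ 0101✓ 0111✓ 1010✓ 1100✓ 1110✓ 1111✓
Round 1: -010 -100 -111 0-00✓ 0-01✓ 00-0 000-✓ 01-1 010-✓ 1-10 11-0 111-
Round 2: 0-0-
PIs = {-010, -100, -111, 0-0-, 00-0, 01-1, 1-10, 11-0, 111-}
Coverage chart:
  m0: 0-0-,00-0
  m2: -010,00-0
  m5: 0-0-,01-1
  m10: -010,1-10
  m12: -100,11-0
  m14: 1-10,11-0,111-
(no essential prime implicants)
Petrick residual → -010, 0-0-, 11-0
Min cover (3 terms): b'cd' + a'c' + abd'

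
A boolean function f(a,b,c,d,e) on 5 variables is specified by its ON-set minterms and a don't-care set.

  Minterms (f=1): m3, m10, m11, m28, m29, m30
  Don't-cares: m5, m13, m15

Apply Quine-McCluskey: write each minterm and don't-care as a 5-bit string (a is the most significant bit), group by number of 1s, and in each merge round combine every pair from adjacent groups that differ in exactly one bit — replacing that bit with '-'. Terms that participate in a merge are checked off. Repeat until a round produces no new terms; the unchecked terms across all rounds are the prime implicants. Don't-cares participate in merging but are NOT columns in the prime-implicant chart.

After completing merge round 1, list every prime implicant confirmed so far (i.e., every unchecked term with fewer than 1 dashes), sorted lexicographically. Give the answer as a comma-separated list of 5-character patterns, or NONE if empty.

NONE

[col 0] 00011*, 00101*, 01010*, 01011*, 01101*, 01111*, 11100*, 11101*, 11110*
[col 1] -1101, 0-011, 0-101, 01-11, 0101-, 011-1, 111-0, 1110-
Prime implicants: -1101, 0-011, 0-101, 01-11, 0101-, 011-1, 111-0, 1110-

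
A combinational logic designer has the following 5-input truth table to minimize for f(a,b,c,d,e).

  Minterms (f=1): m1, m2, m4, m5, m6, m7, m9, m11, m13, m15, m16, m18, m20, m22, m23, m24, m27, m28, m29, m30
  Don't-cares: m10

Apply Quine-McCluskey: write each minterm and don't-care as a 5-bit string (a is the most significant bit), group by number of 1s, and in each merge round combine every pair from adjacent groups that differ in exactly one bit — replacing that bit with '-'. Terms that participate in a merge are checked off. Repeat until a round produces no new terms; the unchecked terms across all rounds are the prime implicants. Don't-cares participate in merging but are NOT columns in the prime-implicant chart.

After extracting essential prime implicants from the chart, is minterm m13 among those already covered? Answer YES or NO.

size-2^0 implicants → 00001(✓)  00010(✓)  00100(✓)  00101(✓)  00110(✓)  00111(✓)  01001(✓)  01010(✓)  01011(✓)  01101(✓)  01111(✓)  10000(✓)  10010(✓)  10100(✓)  10110(✓)  10111(✓)  11000(✓)  11011(✓)  11100(✓)  11101(✓)  11110(✓)
size-2^1 implicants → -0010(✓)  -0100(✓)  -0110(✓)  -0111(✓)  -1011  -1101  0-001(✓)  0-010  0-101(✓)  0-111(✓)  00-01(✓)  00-10(✓)  001-0(✓)  001-1(✓)  0010-(✓)  0011-(✓)  01-01(✓)  01-11(✓)  010-1(✓)  0101-  011-1(✓)  1-000(✓)  1-100(✓)  1-110(✓)  10-00(✓)  10-10(✓)  100-0(✓)  101-0(✓)  1011-(✓)  11-00(✓)  111-0(✓)  1110-
size-2^2 implicants → -0-10  -01-0  -011-  0--01  0-1-1  001--  01--1  1--00  1-1-0  10--0
Unchecked terms (primes): -0-10, -01-0, -011-, -1011, -1101, 0--01, 0-010, 0-1-1, 001--, 01--1, 0101-, 1--00, 1-1-0, 10--0, 1110-
Minterm coverage:
  m1 ⊆ 0--01 [E]
  m2 ⊆ -0-10,0-010
  m4 ⊆ -01-0,001--
  m5 ⊆ 0--01,0-1-1,001--
  m6 ⊆ -0-10,-01-0,-011-,001--
  m7 ⊆ -011-,0-1-1,001--
  m9 ⊆ 0--01,01--1
  m11 ⊆ -1011,01--1,0101-
  m13 ⊆ -1101,0--01,0-1-1,01--1
  m15 ⊆ 0-1-1,01--1
  m16 ⊆ 1--00,10--0
  m18 ⊆ -0-10,10--0
  m20 ⊆ -01-0,1--00,1-1-0,10--0
  m22 ⊆ -0-10,-01-0,-011-,1-1-0,10--0
  m23 ⊆ -011- [E]
  m24 ⊆ 1--00 [E]
  m27 ⊆ -1011 [E]
  m28 ⊆ 1--00,1-1-0,1110-
  m29 ⊆ -1101,1110-
  m30 ⊆ 1-1-0 [E]
E = {-011-, -1011, 0--01, 1--00, 1-1-0}

YES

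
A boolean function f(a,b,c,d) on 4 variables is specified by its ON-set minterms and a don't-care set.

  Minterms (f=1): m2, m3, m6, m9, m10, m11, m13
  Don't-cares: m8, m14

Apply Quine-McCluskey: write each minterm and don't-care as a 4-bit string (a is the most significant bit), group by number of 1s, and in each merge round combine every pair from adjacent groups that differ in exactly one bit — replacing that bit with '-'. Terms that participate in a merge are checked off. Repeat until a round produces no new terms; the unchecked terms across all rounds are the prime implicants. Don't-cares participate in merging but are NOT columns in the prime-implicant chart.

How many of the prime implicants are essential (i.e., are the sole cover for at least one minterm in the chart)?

Round 0: 0010✓ 0011✓ 0110✓ 1000✓ 1001✓ 1010✓ 1011✓ 1101✓ 1110✓
Round 1: -010✓ -011✓ -110✓ 0-10✓ 001-✓ 1-01 1-10✓ 10-0✓ 10-1✓ 100-✓ 101-✓
Round 2: --10 -01- 10--
PIs = {--10, -01-, 1-01, 10--}
Coverage chart:
  m2: --10,-01-
  m3: -01- ←essential
  m6: --10 ←essential
  m9: 1-01,10--
  m10: --10,-01-,10--
  m11: -01-,10--
  m13: 1-01 ←essential
Essential: --10, -01-, 1-01

3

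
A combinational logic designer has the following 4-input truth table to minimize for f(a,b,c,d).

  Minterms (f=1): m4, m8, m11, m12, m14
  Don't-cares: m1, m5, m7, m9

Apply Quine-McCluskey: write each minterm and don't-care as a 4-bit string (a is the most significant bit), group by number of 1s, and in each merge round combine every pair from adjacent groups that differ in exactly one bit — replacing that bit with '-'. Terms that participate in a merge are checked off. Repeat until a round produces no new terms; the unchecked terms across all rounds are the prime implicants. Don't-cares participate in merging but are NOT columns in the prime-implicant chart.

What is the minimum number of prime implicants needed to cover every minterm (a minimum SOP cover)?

4

[col 0] 0001*, 0100*, 0101*, 0111*, 1000*, 1001*, 1011*, 1100*, 1110*
[col 1] -001, -100, 0-01, 01-1, 010-, 1-00, 10-1, 100-, 11-0
Prime implicants: -001, -100, 0-01, 01-1, 010-, 1-00, 10-1, 100-, 11-0
PI chart (minterm → PIs covering it):
  4 | -100,010-
  8 | 1-00,100-
  11 | 10-1  (sole → essential)
  12 | -100,1-00,11-0
  14 | 11-0  (sole → essential)
Essential prime implicants: 10-1, 11-0
Petrick residual → -100, 1-00
Minimum SOP uses 4 PIs: bc'd' + ac'd' + ab'd + abd'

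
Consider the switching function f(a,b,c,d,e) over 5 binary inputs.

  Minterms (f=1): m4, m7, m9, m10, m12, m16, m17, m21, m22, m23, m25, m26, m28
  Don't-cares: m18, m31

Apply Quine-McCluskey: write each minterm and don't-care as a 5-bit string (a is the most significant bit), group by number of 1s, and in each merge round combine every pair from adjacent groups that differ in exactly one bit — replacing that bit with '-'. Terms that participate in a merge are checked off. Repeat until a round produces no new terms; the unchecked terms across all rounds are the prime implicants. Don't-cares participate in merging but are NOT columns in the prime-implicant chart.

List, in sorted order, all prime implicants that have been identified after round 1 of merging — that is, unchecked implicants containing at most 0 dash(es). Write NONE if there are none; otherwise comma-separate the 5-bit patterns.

NONE

Round 0: 00100✓ 00111✓ 01001✓ 01010✓ 01100✓ 10000✓ 10001✓ 10010✓ 10101✓ 10110✓ 10111✓ 11001✓ 11010✓ 11100✓ 11111✓
Round 1: -0111 -1001 -1010 -1100 0-100 1-001 1-010 1-111 10-01 10-10 100-0 1000- 101-1 1011-
PIs = {-0111, -1001, -1010, -1100, 0-100, 1-001, 1-010, 1-111, 10-01, 10-10, 100-0, 1000-, 101-1, 1011-}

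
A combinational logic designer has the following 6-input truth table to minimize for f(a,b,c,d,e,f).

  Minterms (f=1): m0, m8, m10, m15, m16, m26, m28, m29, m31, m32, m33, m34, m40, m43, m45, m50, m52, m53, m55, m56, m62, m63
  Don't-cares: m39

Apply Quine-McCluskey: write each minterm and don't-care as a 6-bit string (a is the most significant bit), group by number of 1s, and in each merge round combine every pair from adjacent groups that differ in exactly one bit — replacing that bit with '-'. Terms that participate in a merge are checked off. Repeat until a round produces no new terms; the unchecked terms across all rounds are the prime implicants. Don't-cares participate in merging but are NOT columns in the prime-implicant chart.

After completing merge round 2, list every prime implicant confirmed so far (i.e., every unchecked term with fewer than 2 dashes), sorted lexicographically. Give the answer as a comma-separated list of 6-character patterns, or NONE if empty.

-11111, 0-0000, 0-1010, 0-1111, 0010-0, 0111-1, 01110-, 1-0010, 1-0111, 1-1000, 1000-0, 10000-, 101011, 101101, 11-111, 1101-1, 11010-, 11111-

Round 0: 000000✓ 001000✓ 001010✓ 001111✓ 010000✓ 011010✓ 011100✓ 011101✓ 011111✓ 100000✓ 100001✓ 100010✓ 100111✓ 101000✓ 101011 101101 110010✓ 110100✓ 110101✓ 110111✓ 111000✓ 111110✓ 111111✓
Round 1: -00000✓ -01000✓ -11111 0-0000 0-1010 0-1111 00-000✓ 0010-0 0111-1 01110- 1-0010 1-0111 1-1000 10-000✓ 1000-0 10000- 11-111 1101-1 11010- 11111-
Round 2: -0-000
PIs = {-0-000, -11111, 0-0000, 0-1010, 0-1111, 0010-0, 0111-1, 01110-, 1-0010, 1-0111, 1-1000, 1000-0, 10000-, 101011, 101101, 11-111, 1101-1, 11010-, 11111-}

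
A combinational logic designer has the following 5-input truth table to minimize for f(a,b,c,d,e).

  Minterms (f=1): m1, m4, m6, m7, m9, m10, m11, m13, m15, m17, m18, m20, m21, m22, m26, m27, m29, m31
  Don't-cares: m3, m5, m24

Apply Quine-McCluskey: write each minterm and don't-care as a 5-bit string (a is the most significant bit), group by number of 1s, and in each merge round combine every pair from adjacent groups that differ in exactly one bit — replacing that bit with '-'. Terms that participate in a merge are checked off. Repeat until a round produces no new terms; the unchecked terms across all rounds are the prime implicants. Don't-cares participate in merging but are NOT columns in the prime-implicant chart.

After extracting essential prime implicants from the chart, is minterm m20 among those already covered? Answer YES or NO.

NO

[col 0] 00001*, 00011*, 00100*, 00101*, 00110*, 00111*, 01001*, 01010*, 01011*, 01101*, 01111*, 10001*, 10010*, 10100*, 10101*, 10110*, 11000*, 11010*, 11011*, 11101*, 11111*
[col 1] -0001*, -0100*, -0101*, -0110*, -1010*, -1011*, -1101*, -1111*, 0-001*, 0-011*, 0-101*, 0-111*, 00-01*, 00-11*, 000-1*, 001-0*, 001-1*, 0010-*, 0011-*, 01-01*, 01-11*, 010-1*, 0101-*, 011-1*, 1-010, 1-101*, 10-01*, 10-10, 101-0*, 1010-*, 11-11*, 110-0, 1101-*, 111-1*
[col 2] --101, -0-01, -01-0, -010-, -1-11, -101-, -11-1, 0--01*, 0--11*, 0-0-1*, 0-1-1*, 00--1*, 001--, 01--1*
[col 3] 0---1
Prime implicants: --101, -0-01, -01-0, -010-, -1-11, -101-, -11-1, 0---1, 001--, 1-010, 10-10, 110-0
PI chart (minterm → PIs covering it):
  1 | -0-01,0---1
  4 | -01-0,-010-,001--
  6 | -01-0,001--
  7 | 0---1,001--
  9 | 0---1  (sole → essential)
  10 | -101-  (sole → essential)
  11 | -1-11,-101-,0---1
  13 | --101,-11-1,0---1
  15 | -1-11,-11-1,0---1
  17 | -0-01  (sole → essential)
  18 | 1-010,10-10
  20 | -01-0,-010-
  21 | --101,-0-01,-010-
  22 | -01-0,10-10
  26 | -101-,1-010,110-0
  27 | -1-11,-101-
  29 | --101,-11-1
  31 | -1-11,-11-1
Essential prime implicants: -0-01, -101-, 0---1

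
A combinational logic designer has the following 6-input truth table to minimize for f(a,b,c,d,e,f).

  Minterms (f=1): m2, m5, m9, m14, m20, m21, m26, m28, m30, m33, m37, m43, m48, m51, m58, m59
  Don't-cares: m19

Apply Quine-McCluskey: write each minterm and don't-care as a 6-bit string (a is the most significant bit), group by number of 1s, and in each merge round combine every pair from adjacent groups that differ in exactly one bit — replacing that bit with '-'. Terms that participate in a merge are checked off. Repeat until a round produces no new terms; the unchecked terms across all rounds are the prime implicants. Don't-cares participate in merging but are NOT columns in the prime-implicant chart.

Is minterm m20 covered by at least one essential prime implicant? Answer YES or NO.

NO

size-2^0 implicants → 000010  000101(✓)  001001  001110(✓)  010011(✓)  010100(✓)  010101(✓)  011010(✓)  011100(✓)  011110(✓)  100001(✓)  100101(✓)  101011(✓)  110000  110011(✓)  111010(✓)  111011(✓)
size-2^1 implicants → -00101  -10011  -11010  0-0101  0-1110  01-100  01010-  011-10  0111-0  1-1011  100-01  11-011  11101-
Unchecked terms (primes): -00101, -10011, -11010, 0-0101, 0-1110, 000010, 001001, 01-100, 01010-, 011-10, 0111-0, 1-1011, 100-01, 11-011, 110000, 11101-
Minterm coverage:
  m2 ⊆ 000010 [E]
  m5 ⊆ -00101,0-0101
  m9 ⊆ 001001 [E]
  m14 ⊆ 0-1110 [E]
  m20 ⊆ 01-100,01010-
  m21 ⊆ 0-0101,01010-
  m26 ⊆ -11010,011-10
  m28 ⊆ 01-100,0111-0
  m30 ⊆ 0-1110,011-10,0111-0
  m33 ⊆ 100-01 [E]
  m37 ⊆ -00101,100-01
  m43 ⊆ 1-1011 [E]
  m48 ⊆ 110000 [E]
  m51 ⊆ -10011,11-011
  m58 ⊆ -11010,11101-
  m59 ⊆ 1-1011,11-011,11101-
E = {0-1110, 000010, 001001, 1-1011, 100-01, 110000}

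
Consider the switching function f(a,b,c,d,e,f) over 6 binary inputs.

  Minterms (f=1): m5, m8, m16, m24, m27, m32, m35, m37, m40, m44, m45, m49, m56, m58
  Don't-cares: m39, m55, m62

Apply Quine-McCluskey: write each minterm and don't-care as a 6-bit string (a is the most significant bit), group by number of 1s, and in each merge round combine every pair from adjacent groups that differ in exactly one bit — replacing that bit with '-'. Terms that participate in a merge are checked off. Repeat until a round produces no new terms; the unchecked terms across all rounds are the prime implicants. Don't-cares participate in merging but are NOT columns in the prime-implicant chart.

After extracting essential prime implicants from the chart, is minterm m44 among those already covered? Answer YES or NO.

NO

size-2^0 implicants → 000101(✓)  001000(✓)  010000(✓)  011000(✓)  011011  100000(✓)  100011(✓)  100101(✓)  100111(✓)  101000(✓)  101100(✓)  101101(✓)  110001  110111(✓)  111000(✓)  111010(✓)  111110(✓)
size-2^1 implicants → -00101  -01000(✓)  -11000(✓)  0-1000(✓)  01-000  1-0111  1-1000(✓)  10-000  10-101  100-11  1001-1  101-00  10110-  111-10  1110-0
size-2^2 implicants → --1000
Unchecked terms (primes): --1000, -00101, 01-000, 011011, 1-0111, 10-000, 10-101, 100-11, 1001-1, 101-00, 10110-, 110001, 111-10, 1110-0
Minterm coverage:
  m5 ⊆ -00101 [E]
  m8 ⊆ --1000 [E]
  m16 ⊆ 01-000 [E]
  m24 ⊆ --1000,01-000
  m27 ⊆ 011011 [E]
  m32 ⊆ 10-000 [E]
  m35 ⊆ 100-11 [E]
  m37 ⊆ -00101,10-101,1001-1
  m40 ⊆ --1000,10-000,101-00
  m44 ⊆ 101-00,10110-
  m45 ⊆ 10-101,10110-
  m49 ⊆ 110001 [E]
  m56 ⊆ --1000,1110-0
  m58 ⊆ 111-10,1110-0
E = {--1000, -00101, 01-000, 011011, 10-000, 100-11, 110001}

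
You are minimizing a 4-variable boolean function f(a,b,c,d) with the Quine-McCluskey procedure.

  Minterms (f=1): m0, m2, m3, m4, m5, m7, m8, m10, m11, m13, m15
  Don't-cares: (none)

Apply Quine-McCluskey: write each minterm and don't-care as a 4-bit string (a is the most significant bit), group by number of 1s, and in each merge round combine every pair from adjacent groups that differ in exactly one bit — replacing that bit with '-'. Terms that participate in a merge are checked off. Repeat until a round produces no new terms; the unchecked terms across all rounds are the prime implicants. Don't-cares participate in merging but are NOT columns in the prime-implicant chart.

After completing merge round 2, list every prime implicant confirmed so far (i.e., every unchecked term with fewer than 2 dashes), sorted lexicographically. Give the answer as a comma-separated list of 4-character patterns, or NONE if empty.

0-00, 010-

Round 0: 0000✓ 0010✓ 0011✓ 0100✓ 0101✓ 0111✓ 1000✓ 1010✓ 1011✓ 1101✓ 1111✓
Round 1: -000✓ -010✓ -011✓ -101✓ -111✓ 0-00 0-11✓ 00-0✓ 001-✓ 01-1✓ 010- 1-11✓ 10-0✓ 101-✓ 11-1✓
Round 2: --11 -0-0 -01- -1-1
PIs = {--11, -0-0, -01-, -1-1, 0-00, 010-}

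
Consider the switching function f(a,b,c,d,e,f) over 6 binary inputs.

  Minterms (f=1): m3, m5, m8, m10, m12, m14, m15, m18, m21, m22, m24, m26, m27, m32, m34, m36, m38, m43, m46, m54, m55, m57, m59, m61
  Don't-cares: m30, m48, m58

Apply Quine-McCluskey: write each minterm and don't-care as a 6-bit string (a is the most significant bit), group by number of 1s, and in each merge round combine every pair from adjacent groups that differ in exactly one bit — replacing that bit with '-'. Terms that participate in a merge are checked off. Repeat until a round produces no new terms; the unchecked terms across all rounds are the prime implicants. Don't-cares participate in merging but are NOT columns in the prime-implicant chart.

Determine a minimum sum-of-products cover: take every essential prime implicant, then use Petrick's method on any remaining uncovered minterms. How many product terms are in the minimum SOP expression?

12

size-2^0 implicants → 000011  000101(✓)  001000(✓)  001010(✓)  001100(✓)  001110(✓)  001111(✓)  010010(✓)  010101(✓)  010110(✓)  011000(✓)  011010(✓)  011011(✓)  011110(✓)  100000(✓)  100010(✓)  100100(✓)  100110(✓)  101011(✓)  101110(✓)  110000(✓)  110110(✓)  110111(✓)  111001(✓)  111010(✓)  111011(✓)  111101(✓)
size-2^1 implicants → -01110  -10110  -11010(✓)  -11011(✓)  0-0101  0-1000(✓)  0-1010(✓)  0-1110(✓)  001-00(✓)  001-10(✓)  0010-0(✓)  0011-0(✓)  00111-  01-010(✓)  01-110(✓)  010-10(✓)  011-10(✓)  0110-0(✓)  01101-(✓)  1-0000  1-0110  1-1011  10-110  100-00(✓)  100-10(✓)  1000-0(✓)  1001-0(✓)  11011-  111-01  1110-1  11101-(✓)
size-2^2 implicants → -1101-  0-1-10  0-10-0  001--0  01--10  100--0
Unchecked terms (primes): -01110, -10110, -1101-, 0-0101, 0-1-10, 0-10-0, 000011, 001--0, 00111-, 01--10, 1-0000, 1-0110, 1-1011, 10-110, 100--0, 11011-, 111-01, 1110-1
Minterm coverage:
  m3 ⊆ 000011 [E]
  m5 ⊆ 0-0101 [E]
  m8 ⊆ 0-10-0,001--0
  m10 ⊆ 0-1-10,0-10-0,001--0
  m12 ⊆ 001--0 [E]
  m14 ⊆ -01110,0-1-10,001--0,00111-
  m15 ⊆ 00111- [E]
  m18 ⊆ 01--10 [E]
  m21 ⊆ 0-0101 [E]
  m22 ⊆ -10110,01--10
  m24 ⊆ 0-10-0 [E]
  m26 ⊆ -1101-,0-1-10,0-10-0,01--10
  m27 ⊆ -1101- [E]
  m32 ⊆ 1-0000,100--0
  m34 ⊆ 100--0 [E]
  m36 ⊆ 100--0 [E]
  m38 ⊆ 1-0110,10-110,100--0
  m43 ⊆ 1-1011 [E]
  m46 ⊆ -01110,10-110
  m54 ⊆ -10110,1-0110,11011-
  m55 ⊆ 11011- [E]
  m57 ⊆ 111-01,1110-1
  m59 ⊆ -1101-,1-1011,1110-1
  m61 ⊆ 111-01 [E]
E = {-1101-, 0-0101, 0-10-0, 000011, 001--0, 00111-, 01--10, 1-1011, 100--0, 11011-, 111-01}
Petrick residual → -01110
Cover = b'cdef' + bcd'e + a'c'de'f + a'cd'f' + a'b'c'd'ef + a'b'cf' + a'b'cde + a'bef' + acd'ef + ab'c'f' + abc'de + abce'f  |cover|=12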